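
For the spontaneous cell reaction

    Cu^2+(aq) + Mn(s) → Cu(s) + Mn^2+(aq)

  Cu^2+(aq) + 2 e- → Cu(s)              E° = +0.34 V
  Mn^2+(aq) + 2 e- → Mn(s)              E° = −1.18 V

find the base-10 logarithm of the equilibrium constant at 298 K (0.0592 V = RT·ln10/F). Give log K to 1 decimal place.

The Cu²⁺/Cu couple is reduced (cathode); E°cell = +0.34 − (−1.18) = +1.52 V with n = 2.
At equilibrium E = 0, so log K = nE°cell / 0.0592 = (2)(+1.52) / 0.0592 = 51.4.

log K = 51.4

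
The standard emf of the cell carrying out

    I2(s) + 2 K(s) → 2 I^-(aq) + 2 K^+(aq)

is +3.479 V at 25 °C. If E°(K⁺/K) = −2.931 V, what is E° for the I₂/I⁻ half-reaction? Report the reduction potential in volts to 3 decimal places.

+0.548 V

In the reaction as written the I₂/I⁻ couple is reduced (cathode) and K⁺/K is oxidized (anode), so E°cell = E°(I₂/I⁻) − E°(K⁺/K).
E°(I₂/I⁻) = E°cell + E°(anode) = +3.479 + (−2.931) = +0.548 V.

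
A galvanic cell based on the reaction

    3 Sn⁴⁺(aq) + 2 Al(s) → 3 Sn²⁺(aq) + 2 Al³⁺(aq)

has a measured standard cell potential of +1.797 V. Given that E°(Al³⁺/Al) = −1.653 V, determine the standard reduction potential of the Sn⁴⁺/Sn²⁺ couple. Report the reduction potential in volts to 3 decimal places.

In the reaction as written the Sn⁴⁺/Sn²⁺ couple is reduced (cathode) and Al³⁺/Al is oxidized (anode), so E°cell = E°(Sn⁴⁺/Sn²⁺) − E°(Al³⁺/Al).
E°(Sn⁴⁺/Sn²⁺) = E°cell + E°(anode) = +1.797 + (−1.653) = +0.144 V.

+0.144 V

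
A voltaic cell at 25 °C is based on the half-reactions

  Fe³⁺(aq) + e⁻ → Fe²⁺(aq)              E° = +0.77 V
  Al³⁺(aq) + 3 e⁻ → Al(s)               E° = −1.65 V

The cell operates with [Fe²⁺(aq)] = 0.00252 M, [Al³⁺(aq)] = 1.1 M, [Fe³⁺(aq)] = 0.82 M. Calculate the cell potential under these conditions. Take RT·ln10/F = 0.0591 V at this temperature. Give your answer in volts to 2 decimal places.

+2.57 V

Fe³⁺/Fe²⁺ is reduced (cathode, E° = +0.77 V) and Al³⁺/Al is oxidized (anode).
E°cell = E°cat − E°an = +0.77 − (−1.65) = +2.42 V; n = 3.
For the overall reaction 3 Fe³⁺(aq) + Al(s) → 3 Fe²⁺(aq) + Al³⁺(aq), Q = ([Fe²⁺(aq)]^3·[Al³⁺(aq)]) / [Fe³⁺(aq)]^3 = 3.19×10^−8, giving log Q = −7.496.
By the Nernst equation, E = +2.42 − (0.0591/3)·(−7.496) = +2.57 V.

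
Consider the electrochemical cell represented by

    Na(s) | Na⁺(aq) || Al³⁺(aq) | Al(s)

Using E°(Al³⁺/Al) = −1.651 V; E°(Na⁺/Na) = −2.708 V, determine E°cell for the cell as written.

By convention the left-hand electrode in cell notation is the anode (oxidation) and the right-hand electrode is the cathode (reduction).
E°cell = E°(right) − E°(left) = −1.651 − (−2.708) = +1.057 V.

+1.057 V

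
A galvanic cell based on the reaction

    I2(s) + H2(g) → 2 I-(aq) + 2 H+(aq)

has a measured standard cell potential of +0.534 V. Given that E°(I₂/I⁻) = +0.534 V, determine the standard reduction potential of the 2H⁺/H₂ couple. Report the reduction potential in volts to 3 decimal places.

+0.000 V

In the reaction as written the I₂/I⁻ couple is reduced (cathode) and 2H⁺/H₂ is oxidized (anode), so E°cell = E°(I₂/I⁻) − E°(2H⁺/H₂).
E°(2H⁺/H₂) = E°(cathode) − E°cell = +0.534 − (+0.534) = +0.000 V.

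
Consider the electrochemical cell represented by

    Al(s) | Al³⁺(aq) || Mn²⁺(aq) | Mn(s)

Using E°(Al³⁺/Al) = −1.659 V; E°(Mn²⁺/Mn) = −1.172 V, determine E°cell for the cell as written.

+0.487 V

By convention the left-hand electrode in cell notation is the anode (oxidation) and the right-hand electrode is the cathode (reduction).
E°cell = E°(right) − E°(left) = −1.172 − (−1.659) = +0.487 V.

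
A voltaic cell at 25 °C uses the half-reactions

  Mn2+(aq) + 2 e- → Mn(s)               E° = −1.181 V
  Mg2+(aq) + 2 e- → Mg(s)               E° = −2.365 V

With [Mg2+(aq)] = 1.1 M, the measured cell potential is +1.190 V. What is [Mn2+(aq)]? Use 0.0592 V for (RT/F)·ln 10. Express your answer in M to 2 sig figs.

The Mn²⁺/Mn couple has the larger reduction potential, so it is the cathode: E°cell = −1.181 − (−2.365) = +1.184 V and n = 2.
From the Nernst equation, log Q = n(E° − E)/0.0592 = 2·(+1.184 − (+1.190))/0.0592 = −0.203.
For Mn2+(aq) + Mg(s) → Mn(s) + Mg2+(aq), the reaction quotient is Q = [Mg2+(aq)] / [Mn2+(aq)].
Substituting the known concentrations and solving, log [Mn2+(aq)] = 0.244 and [Mn2+(aq)] = 1.8 M.

1.8 M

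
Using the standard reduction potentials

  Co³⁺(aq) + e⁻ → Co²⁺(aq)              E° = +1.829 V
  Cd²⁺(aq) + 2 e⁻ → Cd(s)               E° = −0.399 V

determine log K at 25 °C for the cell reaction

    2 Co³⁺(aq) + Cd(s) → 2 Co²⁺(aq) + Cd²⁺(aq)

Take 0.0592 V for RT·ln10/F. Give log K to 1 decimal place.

The Co³⁺/Co²⁺ couple is reduced (cathode); E°cell = +1.829 − (−0.399) = +2.228 V with n = 2.
At equilibrium E = 0, so log K = nE°cell / 0.0592 = (2)(+2.228) / 0.0592 = 75.3.

log K = 75.3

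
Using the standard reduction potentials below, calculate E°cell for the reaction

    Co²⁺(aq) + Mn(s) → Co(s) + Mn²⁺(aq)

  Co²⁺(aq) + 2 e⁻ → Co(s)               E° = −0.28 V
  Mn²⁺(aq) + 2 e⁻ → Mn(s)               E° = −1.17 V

+0.89 V

Co²⁺(aq) gains electrons, so the Co²⁺/Co couple is the cathode; the Mn²⁺/Mn couple is the anode.
E°cell = E°(cathode) − E°(anode) = −0.28 − (−1.17) = +0.89 V.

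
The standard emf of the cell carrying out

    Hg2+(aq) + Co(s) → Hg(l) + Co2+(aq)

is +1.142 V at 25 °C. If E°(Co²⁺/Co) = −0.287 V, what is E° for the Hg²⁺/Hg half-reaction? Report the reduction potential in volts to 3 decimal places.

+0.855 V

In the reaction as written the Hg²⁺/Hg couple is reduced (cathode) and Co²⁺/Co is oxidized (anode), so E°cell = E°(Hg²⁺/Hg) − E°(Co²⁺/Co).
E°(Hg²⁺/Hg) = E°cell + E°(anode) = +1.142 + (−0.287) = +0.855 V.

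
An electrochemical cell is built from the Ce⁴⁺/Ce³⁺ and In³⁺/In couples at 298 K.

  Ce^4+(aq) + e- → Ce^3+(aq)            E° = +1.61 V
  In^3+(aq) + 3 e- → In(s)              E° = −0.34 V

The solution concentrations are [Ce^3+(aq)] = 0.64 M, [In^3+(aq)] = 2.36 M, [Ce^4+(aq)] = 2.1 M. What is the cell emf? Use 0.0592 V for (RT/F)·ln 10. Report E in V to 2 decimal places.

+1.97 V

The Ce⁴⁺/Ce³⁺ couple has the more positive E°, so it is the cathode; In³⁺/In is the anode.
E°cell = E°cat − E°an = +1.61 − (−0.34) = +1.95 V; n = 3.
The balanced reaction is 3 Ce^4+(aq) + In(s) → 3 Ce^3+(aq) + In^3+(aq), so Q = ([Ce^3+(aq)]^3·[In^3+(aq)]) / [Ce^4+(aq)]^3 = 0.0668 and log Q = −1.175.
E = E° − (0.0592/n)·log Q = +1.95 − (0.0592/3)(−1.175) = +1.97 V.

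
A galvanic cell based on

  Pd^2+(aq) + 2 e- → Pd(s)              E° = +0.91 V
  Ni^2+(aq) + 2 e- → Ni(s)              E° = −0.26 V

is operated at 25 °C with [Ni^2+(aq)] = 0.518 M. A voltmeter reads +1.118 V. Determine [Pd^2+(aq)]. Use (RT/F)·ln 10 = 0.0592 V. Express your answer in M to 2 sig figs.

0.0091 M

With Pd²⁺/Pd at the cathode and Ni²⁺/Ni at the anode, E°cell = +0.91 − (−0.26) = +1.17 V (n = 2).
Rearranging E = E° − (0.0592/n)·log Q gives log Q = 2(+1.17 − (+1.118))/0.0592 = 1.757.
The balanced reaction is Pd^2+(aq) + Ni(s) → Pd(s) + Ni^2+(aq), so Q = [Ni^2+(aq)] / [Pd^2+(aq)].
Solving for the unknown gives log [Pd^2+(aq)] = −2.043, so [Pd^2+(aq)] ≈ 0.0091 M.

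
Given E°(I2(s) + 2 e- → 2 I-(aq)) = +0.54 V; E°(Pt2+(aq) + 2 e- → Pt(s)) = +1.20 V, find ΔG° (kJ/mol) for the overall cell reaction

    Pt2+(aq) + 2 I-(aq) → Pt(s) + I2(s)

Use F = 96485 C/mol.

In the reaction as written Pt2+(aq) is reduced, so the Pt²⁺/Pt couple is the cathode and I₂/I⁻ is the anode.
E°cell = +1.20 − (+0.54) = +0.66 V; balancing electrons gives n = 2.
ΔG° = −nFE°cell = −(2)(96485)(+0.66) J/mol = −127 kJ/mol.

−127 kJ/mol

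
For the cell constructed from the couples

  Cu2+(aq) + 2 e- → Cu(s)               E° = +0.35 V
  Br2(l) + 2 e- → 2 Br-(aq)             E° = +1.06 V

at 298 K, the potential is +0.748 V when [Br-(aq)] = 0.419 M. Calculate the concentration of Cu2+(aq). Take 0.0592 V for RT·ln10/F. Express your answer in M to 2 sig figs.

0.30 M

With Br₂/Br⁻ at the cathode and Cu²⁺/Cu at the anode, E°cell = +1.06 − (+0.35) = +0.71 V (n = 2).
Rearranging E = E° − (0.0592/n)·log Q gives log Q = 2(+0.71 − (+0.748))/0.0592 = −1.284.
The balanced reaction is Br2(l) + Cu(s) → 2 Br-(aq) + Cu2+(aq), so Q = [Br-(aq)]^2·[Cu2+(aq)].
Solving for the unknown gives log [Cu2+(aq)] = −0.528, so [Cu2+(aq)] ≈ 0.30 M.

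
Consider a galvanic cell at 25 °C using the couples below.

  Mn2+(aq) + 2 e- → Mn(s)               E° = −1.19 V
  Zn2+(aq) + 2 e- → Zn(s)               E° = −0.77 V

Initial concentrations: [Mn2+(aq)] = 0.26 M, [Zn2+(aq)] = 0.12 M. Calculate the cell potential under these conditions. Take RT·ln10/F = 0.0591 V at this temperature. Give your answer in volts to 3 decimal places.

Zn²⁺/Zn is reduced (cathode, E° = −0.77 V) and Mn²⁺/Mn is oxidized (anode).
The standard potential is −0.77 − (−1.19) = +0.42 V and the balanced reaction transfers n = 2 electrons.
Balancing gives Zn2+(aq) + Mn(s) → Zn(s) + Mn2+(aq); hence Q = [Mn2+(aq)] / [Zn2+(aq)] = 2.17 (log Q = 0.336).
E = E° − (0.0591/n)·log Q = +0.42 − (0.0591/2)(0.336) = +0.410 V.

+0.410 V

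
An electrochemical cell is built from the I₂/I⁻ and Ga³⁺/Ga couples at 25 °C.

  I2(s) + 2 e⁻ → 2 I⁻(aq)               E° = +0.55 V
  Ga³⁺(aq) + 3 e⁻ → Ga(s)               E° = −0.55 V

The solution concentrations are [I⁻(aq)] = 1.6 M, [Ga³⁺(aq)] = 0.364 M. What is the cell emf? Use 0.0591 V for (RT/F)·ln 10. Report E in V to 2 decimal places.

The I₂/I⁻ couple has the more positive E°, so it is the cathode; Ga³⁺/Ga is the anode.
E°cell = +0.55 − (−0.55) = +1.10 V, with n = 6 electrons transferred.
The balanced reaction is 3 I2(s) + 2 Ga(s) → 6 I⁻(aq) + 2 Ga³⁺(aq), so Q = [I⁻(aq)]^6·[Ga³⁺(aq)]^2 = 2.22 and log Q = 0.347.
By the Nernst equation, E = +1.10 − (0.0591/6)·(0.347) = +1.10 V.

+1.10 V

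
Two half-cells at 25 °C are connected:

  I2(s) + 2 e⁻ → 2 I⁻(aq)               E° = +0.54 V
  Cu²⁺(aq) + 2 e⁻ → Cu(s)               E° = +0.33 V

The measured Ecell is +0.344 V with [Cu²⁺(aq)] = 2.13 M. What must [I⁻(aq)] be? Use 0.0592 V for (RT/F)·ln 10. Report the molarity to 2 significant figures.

The I₂/I⁻ couple has the larger reduction potential, so it is the cathode: E°cell = +0.54 − (+0.33) = +0.21 V and n = 2.
Rearranging E = E° − (0.0592/n)·log Q gives log Q = 2(+0.21 − (+0.344))/0.0592 = −4.527.
For I2(s) + Cu(s) → 2 I⁻(aq) + Cu²⁺(aq), the reaction quotient is Q = [I⁻(aq)]^2·[Cu²⁺(aq)].
Substituting the known concentrations and solving, log [I⁻(aq)] = −2.428 and [I⁻(aq)] = 0.0037 M.

0.0037 M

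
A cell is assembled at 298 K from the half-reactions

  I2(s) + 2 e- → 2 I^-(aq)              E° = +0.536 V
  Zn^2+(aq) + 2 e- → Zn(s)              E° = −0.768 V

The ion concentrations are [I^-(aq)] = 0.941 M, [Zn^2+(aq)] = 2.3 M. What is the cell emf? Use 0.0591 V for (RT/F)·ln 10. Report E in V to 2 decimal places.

I₂/I⁻ is reduced (cathode, E° = +0.536 V) and Zn²⁺/Zn is oxidized (anode).
The standard potential is +0.536 − (−0.768) = +1.304 V and the balanced reaction transfers n = 2 electrons.
The balanced reaction is I2(s) + Zn(s) → 2 I^-(aq) + Zn^2+(aq), so Q = [I^-(aq)]^2·[Zn^2+(aq)] = 2.04 and log Q = 0.309.
Applying E = E° − (RT ln10/nF)·log Q gives +1.304 − (0.0591/2)(0.309) = +1.29 V.

+1.29 V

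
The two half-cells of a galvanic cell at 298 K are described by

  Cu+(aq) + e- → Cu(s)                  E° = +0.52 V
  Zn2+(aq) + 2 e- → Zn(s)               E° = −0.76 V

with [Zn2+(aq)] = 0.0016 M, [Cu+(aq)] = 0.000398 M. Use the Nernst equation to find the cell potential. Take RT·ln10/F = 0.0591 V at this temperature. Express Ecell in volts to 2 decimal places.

+1.16 V

Since E°(Cu⁺/Cu) > E°(Zn²⁺/Zn), Cu⁺/Cu serves as the cathode.
E°cell = +0.52 − (−0.76) = +1.28 V, with n = 2 electrons transferred.
Balancing gives 2 Cu+(aq) + Zn(s) → 2 Cu(s) + Zn2+(aq); hence Q = [Zn2+(aq)] / [Cu+(aq)]^2 = 1.01×10^4 (log Q = 4.004).
Applying E = E° − (RT ln10/nF)·log Q gives +1.28 − (0.0591/2)(4.004) = +1.16 V.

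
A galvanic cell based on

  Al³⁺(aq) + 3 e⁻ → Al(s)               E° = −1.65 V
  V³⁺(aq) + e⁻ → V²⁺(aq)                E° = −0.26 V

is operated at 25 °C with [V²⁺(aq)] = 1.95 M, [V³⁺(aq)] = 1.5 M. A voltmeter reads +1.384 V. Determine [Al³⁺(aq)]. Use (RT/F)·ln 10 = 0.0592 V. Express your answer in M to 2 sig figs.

The V³⁺/V²⁺ couple has the larger reduction potential, so it is the cathode: E°cell = −0.26 − (−1.65) = +1.39 V and n = 3.
Since E = E° − (0.0592/n)·log Q, log Q = n(E° − E)/0.0592 = 0.304.
The balanced reaction is 3 V³⁺(aq) + Al(s) → 3 V²⁺(aq) + Al³⁺(aq), so Q = ([V²⁺(aq)]^3·[Al³⁺(aq)]) / [V³⁺(aq)]^3.
Substituting the known concentrations and solving, log [Al³⁺(aq)] = −0.038 and [Al³⁺(aq)] = 0.92 M.

0.92 M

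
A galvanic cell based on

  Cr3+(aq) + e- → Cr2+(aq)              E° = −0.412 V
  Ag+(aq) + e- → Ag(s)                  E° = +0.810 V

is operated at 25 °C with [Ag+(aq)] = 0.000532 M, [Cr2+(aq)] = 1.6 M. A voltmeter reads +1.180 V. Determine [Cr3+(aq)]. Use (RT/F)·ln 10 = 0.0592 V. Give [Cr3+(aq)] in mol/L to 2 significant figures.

Ag⁺/Ag is the cathode (higher E°); E°cell = +0.810 − (−0.412) = +1.222 V with n = 1.
Rearranging E = E° − (0.0592/n)·log Q gives log Q = 1(+1.222 − (+1.180))/0.0592 = 0.709.
The balanced reaction is Ag+(aq) + Cr2+(aq) → Ag(s) + Cr3+(aq), so Q = [Cr3+(aq)] / ([Ag+(aq)]·[Cr2+(aq)]).
Isolating [Cr3+(aq)] in Q = 10^{0.709} yields log [Cr3+(aq)] = −2.361, i.e. 0.0044 M.

0.0044 M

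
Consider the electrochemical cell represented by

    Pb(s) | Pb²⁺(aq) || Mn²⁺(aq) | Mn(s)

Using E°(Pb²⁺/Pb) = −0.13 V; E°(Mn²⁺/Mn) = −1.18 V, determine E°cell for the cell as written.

By convention the left-hand electrode in cell notation is the anode (oxidation) and the right-hand electrode is the cathode (reduction).
E°cell = E°(right) − E°(left) = −1.18 − (−0.13) = −1.05 V.
The negative sign shows that, as written, the cell would require an external voltage to drive the reaction.

−1.05 V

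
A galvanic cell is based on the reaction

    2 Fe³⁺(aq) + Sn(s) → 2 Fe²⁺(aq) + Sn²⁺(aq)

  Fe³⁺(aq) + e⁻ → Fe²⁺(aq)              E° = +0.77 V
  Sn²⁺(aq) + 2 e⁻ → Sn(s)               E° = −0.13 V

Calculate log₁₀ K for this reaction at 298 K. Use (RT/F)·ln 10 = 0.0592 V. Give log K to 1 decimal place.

log K = 30.4

The Fe³⁺/Fe²⁺ couple is reduced (cathode); E°cell = +0.77 − (−0.13) = +0.90 V with n = 2.
At equilibrium E = 0, so log K = nE°cell / 0.0592 = (2)(+0.90) / 0.0592 = 30.4.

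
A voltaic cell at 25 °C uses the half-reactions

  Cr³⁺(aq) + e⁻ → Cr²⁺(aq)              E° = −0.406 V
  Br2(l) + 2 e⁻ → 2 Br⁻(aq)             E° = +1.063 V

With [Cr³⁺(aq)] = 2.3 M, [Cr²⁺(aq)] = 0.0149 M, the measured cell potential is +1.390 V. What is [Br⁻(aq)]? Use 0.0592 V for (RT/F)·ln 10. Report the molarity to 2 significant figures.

0.14 M

With Br₂/Br⁻ at the cathode and Cr³⁺/Cr²⁺ at the anode, E°cell = +1.063 − (−0.406) = +1.469 V (n = 2).
Since E = E° − (0.0592/n)·log Q, log Q = n(E° − E)/0.0592 = 2.669.
For Br2(l) + 2 Cr²⁺(aq) → 2 Br⁻(aq) + 2 Cr³⁺(aq), the reaction quotient is Q = ([Br⁻(aq)]^2·[Cr³⁺(aq)]^2) / [Cr²⁺(aq)]^2.
Substituting the known concentrations and solving, log [Br⁻(aq)] = −0.854 and [Br⁻(aq)] = 0.14 M.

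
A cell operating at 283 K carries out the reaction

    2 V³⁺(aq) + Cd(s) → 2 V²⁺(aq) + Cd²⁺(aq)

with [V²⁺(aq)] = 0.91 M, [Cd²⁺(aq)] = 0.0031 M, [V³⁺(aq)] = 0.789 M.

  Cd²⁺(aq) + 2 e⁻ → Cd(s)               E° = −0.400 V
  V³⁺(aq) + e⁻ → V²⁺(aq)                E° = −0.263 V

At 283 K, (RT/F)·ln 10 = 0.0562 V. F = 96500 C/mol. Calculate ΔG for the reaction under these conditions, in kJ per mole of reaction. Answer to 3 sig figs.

−39.4 kJ/mol

E°cell = −0.263 − (−0.400) = +0.137 V; the balanced reaction transfers n = 2 electrons.
The reaction quotient is ([V²⁺(aq)]^2·[Cd²⁺(aq)]) / [V³⁺(aq)]^2 = 0.00412; by Nernst, E = +0.137 − (0.0562/2)(−2.385) = +0.2040 V.
Then ΔG = −nFE = −2 × 96500 × +0.2040 J/mol = −39.4 kJ/mol.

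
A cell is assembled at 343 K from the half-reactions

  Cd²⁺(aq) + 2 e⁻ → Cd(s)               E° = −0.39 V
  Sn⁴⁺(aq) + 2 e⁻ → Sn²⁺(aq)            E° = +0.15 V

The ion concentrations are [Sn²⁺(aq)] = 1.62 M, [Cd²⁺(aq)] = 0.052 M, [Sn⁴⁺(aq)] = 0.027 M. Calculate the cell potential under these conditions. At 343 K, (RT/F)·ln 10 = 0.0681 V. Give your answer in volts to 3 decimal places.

+0.523 V

Since E°(Sn⁴⁺/Sn²⁺) > E°(Cd²⁺/Cd), Sn⁴⁺/Sn²⁺ serves as the cathode.
E°cell = E°cat − E°an = +0.15 − (−0.39) = +0.54 V; n = 2.
For the overall reaction Sn⁴⁺(aq) + Cd(s) → Sn²⁺(aq) + Cd²⁺(aq), Q = ([Sn²⁺(aq)]·[Cd²⁺(aq)]) / [Sn⁴⁺(aq)] = 3.12, giving log Q = 0.494.
Applying E = E° − (RT ln10/nF)·log Q gives +0.54 − (0.0681/2)(0.494) = +0.523 V.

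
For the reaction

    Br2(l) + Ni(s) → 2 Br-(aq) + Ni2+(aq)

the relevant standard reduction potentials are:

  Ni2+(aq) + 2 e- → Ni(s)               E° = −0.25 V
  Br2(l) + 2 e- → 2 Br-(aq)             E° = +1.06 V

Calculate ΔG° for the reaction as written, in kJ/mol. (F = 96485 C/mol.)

−253 kJ/mol

In the reaction as written Br2(l) is reduced, so the Br₂/Br⁻ couple is the cathode and Ni²⁺/Ni is the anode.
E°cell = +1.06 − (−0.25) = +1.31 V; balancing electrons gives n = 2.
ΔG° = −nFE°cell = −(2)(96485)(+1.31) J/mol = −253 kJ/mol.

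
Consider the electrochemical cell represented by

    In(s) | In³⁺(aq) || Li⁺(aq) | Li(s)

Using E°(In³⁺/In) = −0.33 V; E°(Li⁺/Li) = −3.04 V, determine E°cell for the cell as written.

−2.71 V

By convention the left-hand electrode in cell notation is the anode (oxidation) and the right-hand electrode is the cathode (reduction).
E°cell = E°(right) − E°(left) = −3.04 − (−0.33) = −2.71 V.
The negative sign shows that, as written, the cell would require an external voltage to drive the reaction.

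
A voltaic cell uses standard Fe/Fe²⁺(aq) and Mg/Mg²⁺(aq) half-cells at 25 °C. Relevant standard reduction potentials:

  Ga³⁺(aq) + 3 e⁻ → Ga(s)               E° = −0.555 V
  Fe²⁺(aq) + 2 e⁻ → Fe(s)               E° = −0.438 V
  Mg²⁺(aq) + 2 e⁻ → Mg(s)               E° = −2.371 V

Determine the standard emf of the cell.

The Fe²⁺/Fe couple has the higher E°, so Fe ion is reduced (cathode) and Mg is oxidized (anode).
E°cell = E°(cathode) − E°(anode) = −0.438 − (−2.371) = +1.933 V.

+1.933 V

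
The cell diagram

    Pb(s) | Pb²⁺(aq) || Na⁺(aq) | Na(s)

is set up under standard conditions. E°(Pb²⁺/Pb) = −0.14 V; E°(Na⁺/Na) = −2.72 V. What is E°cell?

−2.58 V

By convention the left-hand electrode in cell notation is the anode (oxidation) and the right-hand electrode is the cathode (reduction).
E°cell = E°(right) − E°(left) = −2.72 − (−0.14) = −2.58 V.
The negative sign shows that, as written, the cell would require an external voltage to drive the reaction.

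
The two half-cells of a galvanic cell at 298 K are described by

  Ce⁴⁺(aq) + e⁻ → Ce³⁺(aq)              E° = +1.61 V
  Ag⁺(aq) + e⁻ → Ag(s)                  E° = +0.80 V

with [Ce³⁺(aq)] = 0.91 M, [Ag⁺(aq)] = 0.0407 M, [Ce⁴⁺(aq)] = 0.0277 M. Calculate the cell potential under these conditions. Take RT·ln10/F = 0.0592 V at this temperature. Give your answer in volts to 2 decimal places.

Since E°(Ce⁴⁺/Ce³⁺) > E°(Ag⁺/Ag), Ce⁴⁺/Ce³⁺ serves as the cathode.
E°cell = +1.61 − (+0.80) = +0.81 V, with n = 1 electron transferred.
For the overall reaction Ce⁴⁺(aq) + Ag(s) → Ce³⁺(aq) + Ag⁺(aq), Q = ([Ce³⁺(aq)]·[Ag⁺(aq)]) / [Ce⁴⁺(aq)] = 1.34, giving log Q = 0.126.
E = E° − (0.0592/n)·log Q = +0.81 − (0.0592/1)(0.126) = +0.80 V.

+0.80 V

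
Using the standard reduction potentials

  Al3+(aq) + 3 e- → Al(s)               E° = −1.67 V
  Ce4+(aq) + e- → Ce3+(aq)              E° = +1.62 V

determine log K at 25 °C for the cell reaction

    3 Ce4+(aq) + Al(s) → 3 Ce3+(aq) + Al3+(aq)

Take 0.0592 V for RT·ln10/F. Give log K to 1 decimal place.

The Ce⁴⁺/Ce³⁺ couple is reduced (cathode); E°cell = +1.62 − (−1.67) = +3.29 V with n = 3.
At equilibrium E = 0, so log K = nE°cell / 0.0592 = (3)(+3.29) / 0.0592 = 166.7.

log K = 166.7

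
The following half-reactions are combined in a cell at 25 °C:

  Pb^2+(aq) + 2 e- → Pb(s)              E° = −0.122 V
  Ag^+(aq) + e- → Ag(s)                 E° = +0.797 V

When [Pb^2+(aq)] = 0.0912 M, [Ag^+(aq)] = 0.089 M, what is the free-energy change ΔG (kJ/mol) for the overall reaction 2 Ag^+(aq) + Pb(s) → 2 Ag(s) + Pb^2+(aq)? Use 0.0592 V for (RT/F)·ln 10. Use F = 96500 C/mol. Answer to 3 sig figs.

With Ag⁺/Ag reduced at the cathode, E°cell = +0.797 − (−0.122) = +0.919 V and n = 2.
Q = [Pb^2+(aq)] / [Ag^+(aq)]^2 = 11.5, so log Q = 1.061 and E = +0.919 − (0.0592/2)(1.061) = +0.8876 V.
Finally ΔG = −nFE = −(2)(96500 C/mol)(+0.8876 V) = −171 kJ/mol.

−171 kJ/mol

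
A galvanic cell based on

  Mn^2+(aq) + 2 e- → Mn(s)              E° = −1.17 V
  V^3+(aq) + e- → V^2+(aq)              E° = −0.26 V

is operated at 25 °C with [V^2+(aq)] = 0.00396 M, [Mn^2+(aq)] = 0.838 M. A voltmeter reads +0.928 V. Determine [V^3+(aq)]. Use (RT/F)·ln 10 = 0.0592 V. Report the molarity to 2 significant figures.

0.0073 M

V³⁺/V²⁺ is the cathode (higher E°); E°cell = −0.26 − (−1.17) = +0.91 V with n = 2.
Since E = E° − (0.0592/n)·log Q, log Q = n(E° − E)/0.0592 = −0.608.
The balanced reaction is 2 V^3+(aq) + Mn(s) → 2 V^2+(aq) + Mn^2+(aq), so Q = ([V^2+(aq)]^2·[Mn^2+(aq)]) / [V^3+(aq)]^2.
Solving for the unknown gives log [V^3+(aq)] = −2.137, so [V^3+(aq)] ≈ 0.0073 M.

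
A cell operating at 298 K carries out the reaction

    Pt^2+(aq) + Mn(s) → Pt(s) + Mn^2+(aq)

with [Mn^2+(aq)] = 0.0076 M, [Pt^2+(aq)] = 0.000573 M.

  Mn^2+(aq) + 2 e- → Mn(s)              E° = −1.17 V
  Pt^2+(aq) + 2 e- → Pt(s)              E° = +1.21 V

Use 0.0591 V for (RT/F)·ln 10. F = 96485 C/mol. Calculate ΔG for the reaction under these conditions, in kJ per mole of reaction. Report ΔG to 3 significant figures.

The standard cell potential is +1.21 − (−1.17) = +2.38 V, with n = 2 electrons in the balanced equation.
The reaction quotient is [Mn^2+(aq)] / [Pt^2+(aq)] = 13.3; by Nernst, E = +2.38 − (0.0591/2)(1.123) = +2.3468 V.
Then ΔG = −nFE = −2 × 96485 × +2.3468 J/mol = −453 kJ/mol.

−453 kJ/mol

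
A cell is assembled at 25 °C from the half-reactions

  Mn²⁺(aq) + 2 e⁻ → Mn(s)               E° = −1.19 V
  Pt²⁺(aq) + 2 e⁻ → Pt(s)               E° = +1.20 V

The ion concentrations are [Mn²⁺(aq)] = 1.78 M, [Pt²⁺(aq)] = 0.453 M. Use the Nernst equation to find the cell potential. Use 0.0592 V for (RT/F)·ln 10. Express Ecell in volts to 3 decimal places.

The Pt²⁺/Pt couple has the more positive E°, so it is the cathode; Mn²⁺/Mn is the anode.
The standard potential is +1.20 − (−1.19) = +2.39 V and the balanced reaction transfers n = 2 electrons.
The balanced reaction is Pt²⁺(aq) + Mn(s) → Pt(s) + Mn²⁺(aq), so Q = [Mn²⁺(aq)] / [Pt²⁺(aq)] = 3.93 and log Q = 0.594.
Applying E = E° − (RT ln10/nF)·log Q gives +2.39 − (0.0592/2)(0.594) = +2.372 V.

+2.372 V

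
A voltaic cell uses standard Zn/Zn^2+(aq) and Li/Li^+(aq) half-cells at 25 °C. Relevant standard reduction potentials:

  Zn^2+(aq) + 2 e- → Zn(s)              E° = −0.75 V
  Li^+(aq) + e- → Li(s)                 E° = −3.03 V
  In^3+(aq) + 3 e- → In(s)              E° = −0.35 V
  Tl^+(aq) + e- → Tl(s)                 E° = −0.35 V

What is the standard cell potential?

+2.28 V

The Zn²⁺/Zn couple has the higher E°, so Zn ion is reduced (cathode) and Li is oxidized (anode).
E°cell = E°(cathode) − E°(anode) = −0.75 − (−3.03) = +2.28 V.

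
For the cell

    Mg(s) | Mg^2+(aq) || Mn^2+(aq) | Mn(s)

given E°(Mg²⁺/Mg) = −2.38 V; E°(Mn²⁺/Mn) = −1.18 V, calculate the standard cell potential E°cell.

+1.20 V

By convention the left-hand electrode in cell notation is the anode (oxidation) and the right-hand electrode is the cathode (reduction).
E°cell = E°(right) − E°(left) = −1.18 − (−2.38) = +1.20 V.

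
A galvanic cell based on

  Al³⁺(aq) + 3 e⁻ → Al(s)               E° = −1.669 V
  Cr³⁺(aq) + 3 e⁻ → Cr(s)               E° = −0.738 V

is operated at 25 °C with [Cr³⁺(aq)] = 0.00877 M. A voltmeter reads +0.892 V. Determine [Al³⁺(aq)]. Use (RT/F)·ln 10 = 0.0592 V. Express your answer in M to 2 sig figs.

With Cr³⁺/Cr at the cathode and Al³⁺/Al at the anode, E°cell = −0.738 − (−1.669) = +0.931 V (n = 3).
Rearranging E = E° − (0.0592/n)·log Q gives log Q = 3(+0.931 − (+0.892))/0.0592 = 1.976.
Balancing electrons gives Cr³⁺(aq) + Al(s) → Cr(s) + Al³⁺(aq); thus Q = [Al³⁺(aq)] / [Cr³⁺(aq)].
Isolating [Al³⁺(aq)] in Q = 10^{1.976} yields log [Al³⁺(aq)] = −0.081, i.e. 0.83 M.

0.83 M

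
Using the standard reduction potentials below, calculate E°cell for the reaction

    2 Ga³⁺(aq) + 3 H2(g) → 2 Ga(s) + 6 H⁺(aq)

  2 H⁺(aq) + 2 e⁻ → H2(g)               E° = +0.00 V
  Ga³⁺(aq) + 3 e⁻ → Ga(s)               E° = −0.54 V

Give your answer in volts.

−0.54 V

In the reaction as written, Ga³⁺(aq) is reduced (cathode) and H⁺(aq) is produced by oxidation at the anode.
E°cell = E°(cathode) − E°(anode) = −0.54 − (+0.00) = −0.54 V.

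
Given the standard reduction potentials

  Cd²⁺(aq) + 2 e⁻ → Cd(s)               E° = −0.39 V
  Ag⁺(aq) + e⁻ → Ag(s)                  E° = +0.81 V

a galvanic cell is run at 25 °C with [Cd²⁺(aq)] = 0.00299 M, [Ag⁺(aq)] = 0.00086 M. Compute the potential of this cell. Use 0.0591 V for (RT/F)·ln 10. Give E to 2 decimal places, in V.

Since E°(Ag⁺/Ag) > E°(Cd²⁺/Cd), Ag⁺/Ag serves as the cathode.
E°cell = E°cat − E°an = +0.81 − (−0.39) = +1.20 V; n = 2.
The balanced reaction is 2 Ag⁺(aq) + Cd(s) → 2 Ag(s) + Cd²⁺(aq), so Q = [Cd²⁺(aq)] / [Ag⁺(aq)]^2 = 4.04×10^3 and log Q = 3.607.
E = E° − (0.0591/n)·log Q = +1.20 − (0.0591/2)(3.607) = +1.09 V.

+1.09 V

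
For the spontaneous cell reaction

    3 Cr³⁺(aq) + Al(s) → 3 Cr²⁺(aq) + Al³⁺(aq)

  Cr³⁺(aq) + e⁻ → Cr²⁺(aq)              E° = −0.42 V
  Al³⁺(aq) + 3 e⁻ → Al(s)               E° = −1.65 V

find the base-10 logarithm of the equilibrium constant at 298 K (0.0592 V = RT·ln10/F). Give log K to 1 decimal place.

log K = 62.3

The Cr³⁺/Cr²⁺ couple is reduced (cathode); E°cell = −0.42 − (−1.65) = +1.23 V with n = 3.
At equilibrium E = 0, so log K = nE°cell / 0.0592 = (3)(+1.23) / 0.0592 = 62.3.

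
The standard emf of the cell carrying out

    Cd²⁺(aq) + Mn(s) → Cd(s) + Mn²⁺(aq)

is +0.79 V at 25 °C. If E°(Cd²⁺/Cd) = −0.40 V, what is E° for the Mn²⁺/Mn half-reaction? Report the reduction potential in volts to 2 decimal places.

In the reaction as written the Cd²⁺/Cd couple is reduced (cathode) and Mn²⁺/Mn is oxidized (anode), so E°cell = E°(Cd²⁺/Cd) − E°(Mn²⁺/Mn).
E°(Mn²⁺/Mn) = E°(cathode) − E°cell = −0.40 − (+0.79) = −1.19 V.

−1.19 V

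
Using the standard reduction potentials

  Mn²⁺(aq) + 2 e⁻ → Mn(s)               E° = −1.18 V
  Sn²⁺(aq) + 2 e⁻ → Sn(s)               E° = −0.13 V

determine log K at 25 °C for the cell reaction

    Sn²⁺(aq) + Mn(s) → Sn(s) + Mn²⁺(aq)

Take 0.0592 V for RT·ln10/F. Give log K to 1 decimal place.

The Sn²⁺/Sn couple is reduced (cathode); E°cell = −0.13 − (−1.18) = +1.05 V with n = 2.
At equilibrium E = 0, so log K = nE°cell / 0.0592 = (2)(+1.05) / 0.0592 = 35.5.

log K = 35.5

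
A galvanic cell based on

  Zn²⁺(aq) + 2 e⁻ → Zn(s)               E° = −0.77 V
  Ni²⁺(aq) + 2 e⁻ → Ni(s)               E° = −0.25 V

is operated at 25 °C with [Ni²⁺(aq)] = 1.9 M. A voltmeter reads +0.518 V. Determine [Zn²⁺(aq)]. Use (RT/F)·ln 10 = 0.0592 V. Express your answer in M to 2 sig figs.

Ni²⁺/Ni is the cathode (higher E°); E°cell = −0.25 − (−0.77) = +0.52 V with n = 2.
Rearranging E = E° − (0.0592/n)·log Q gives log Q = 2(+0.52 − (+0.518))/0.0592 = 0.068.
For Ni²⁺(aq) + Zn(s) → Ni(s) + Zn²⁺(aq), the reaction quotient is Q = [Zn²⁺(aq)] / [Ni²⁺(aq)].
Solving for the unknown gives log [Zn²⁺(aq)] = 0.347, so [Zn²⁺(aq)] ≈ 2.2 M.

2.2 M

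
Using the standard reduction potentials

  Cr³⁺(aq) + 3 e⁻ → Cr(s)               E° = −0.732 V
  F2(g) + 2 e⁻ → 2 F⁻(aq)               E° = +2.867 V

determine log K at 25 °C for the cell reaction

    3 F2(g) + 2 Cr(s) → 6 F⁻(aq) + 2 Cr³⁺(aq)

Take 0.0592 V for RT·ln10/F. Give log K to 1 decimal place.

The F₂/F⁻ couple is reduced (cathode); E°cell = +2.867 − (−0.732) = +3.599 V with n = 6.
At equilibrium E = 0, so log K = nE°cell / 0.0592 = (6)(+3.599) / 0.0592 = 364.8.

log K = 364.8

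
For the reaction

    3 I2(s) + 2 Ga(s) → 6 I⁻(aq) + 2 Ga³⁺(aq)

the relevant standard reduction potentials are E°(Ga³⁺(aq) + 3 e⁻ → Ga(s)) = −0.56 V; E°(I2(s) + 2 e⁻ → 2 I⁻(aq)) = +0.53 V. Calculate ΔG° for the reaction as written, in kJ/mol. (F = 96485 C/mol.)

−631 kJ/mol

In the reaction as written I2(s) is reduced, so the I₂/I⁻ couple is the cathode and Ga³⁺/Ga is the anode.
E°cell = +0.53 − (−0.56) = +1.09 V; balancing electrons gives n = 6.
ΔG° = −nFE°cell = −(6)(96485)(+1.09) J/mol = −631 kJ/mol.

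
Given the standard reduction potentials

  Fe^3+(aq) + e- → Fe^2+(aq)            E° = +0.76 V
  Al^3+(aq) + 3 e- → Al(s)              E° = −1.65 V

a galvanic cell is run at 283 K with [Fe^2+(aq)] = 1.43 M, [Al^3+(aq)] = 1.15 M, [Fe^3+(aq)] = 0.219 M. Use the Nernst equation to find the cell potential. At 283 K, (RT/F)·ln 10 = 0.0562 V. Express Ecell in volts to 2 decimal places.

Since E°(Fe³⁺/Fe²⁺) > E°(Al³⁺/Al), Fe³⁺/Fe²⁺ serves as the cathode.
E°cell = E°cat − E°an = +0.76 − (−1.65) = +2.41 V; n = 3.
For the overall reaction 3 Fe^3+(aq) + Al(s) → 3 Fe^2+(aq) + Al^3+(aq), Q = ([Fe^2+(aq)]^3·[Al^3+(aq)]) / [Fe^3+(aq)]^3 = 320, giving log Q = 2.505.
Applying E = E° − (RT ln10/nF)·log Q gives +2.41 − (0.0562/3)(2.505) = +2.36 V.

+2.36 V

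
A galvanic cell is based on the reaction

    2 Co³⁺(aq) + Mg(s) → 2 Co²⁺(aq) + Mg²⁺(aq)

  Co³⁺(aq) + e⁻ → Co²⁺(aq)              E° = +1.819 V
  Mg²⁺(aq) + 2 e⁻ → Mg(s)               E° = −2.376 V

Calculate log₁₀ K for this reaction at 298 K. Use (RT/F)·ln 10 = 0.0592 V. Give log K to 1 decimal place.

log K = 141.7

The Co³⁺/Co²⁺ couple is reduced (cathode); E°cell = +1.819 − (−2.376) = +4.195 V with n = 2.
At equilibrium E = 0, so log K = nE°cell / 0.0592 = (2)(+4.195) / 0.0592 = 141.7.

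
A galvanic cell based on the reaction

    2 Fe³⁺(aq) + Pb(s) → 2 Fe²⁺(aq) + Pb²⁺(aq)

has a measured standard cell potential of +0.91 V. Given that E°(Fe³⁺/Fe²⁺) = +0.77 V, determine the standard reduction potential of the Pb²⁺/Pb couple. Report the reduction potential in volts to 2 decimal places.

−0.14 V

In the reaction as written the Fe³⁺/Fe²⁺ couple is reduced (cathode) and Pb²⁺/Pb is oxidized (anode), so E°cell = E°(Fe³⁺/Fe²⁺) − E°(Pb²⁺/Pb).
E°(Pb²⁺/Pb) = E°(cathode) − E°cell = +0.77 − (+0.91) = −0.14 V.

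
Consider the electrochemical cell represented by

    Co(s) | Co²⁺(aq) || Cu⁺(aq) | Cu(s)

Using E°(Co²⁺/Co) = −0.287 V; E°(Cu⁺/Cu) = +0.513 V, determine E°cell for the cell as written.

By convention the left-hand electrode in cell notation is the anode (oxidation) and the right-hand electrode is the cathode (reduction).
E°cell = E°(right) − E°(left) = +0.513 − (−0.287) = +0.800 V.

+0.800 V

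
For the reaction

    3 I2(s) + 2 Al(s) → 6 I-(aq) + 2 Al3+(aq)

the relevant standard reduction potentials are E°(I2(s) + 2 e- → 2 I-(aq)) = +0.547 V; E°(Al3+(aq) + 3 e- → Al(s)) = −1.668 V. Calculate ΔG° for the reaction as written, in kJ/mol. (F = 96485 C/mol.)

−1282 kJ/mol

In the reaction as written I2(s) is reduced, so the I₂/I⁻ couple is the cathode and Al³⁺/Al is the anode.
E°cell = +0.547 − (−1.668) = +2.215 V; balancing electrons gives n = 6.
ΔG° = −nFE°cell = −(6)(96485)(+2.215) J/mol = −1282 kJ/mol.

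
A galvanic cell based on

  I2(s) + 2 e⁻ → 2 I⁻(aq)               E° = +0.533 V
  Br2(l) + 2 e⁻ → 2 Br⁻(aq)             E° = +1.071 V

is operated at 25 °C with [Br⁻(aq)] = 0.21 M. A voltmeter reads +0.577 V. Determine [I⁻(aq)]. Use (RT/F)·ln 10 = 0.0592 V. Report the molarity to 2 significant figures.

Br₂/Br⁻ is the cathode (higher E°); E°cell = +1.071 − (+0.533) = +0.538 V with n = 2.
Since E = E° − (0.0592/n)·log Q, log Q = n(E° − E)/0.0592 = −1.318.
The balanced reaction is Br2(l) + 2 I⁻(aq) → 2 Br⁻(aq) + I2(s), so Q = [Br⁻(aq)]^2 / [I⁻(aq)]^2.
Substituting the known concentrations and solving, log [I⁻(aq)] = −0.019 and [I⁻(aq)] = 0.96 M.

0.96 M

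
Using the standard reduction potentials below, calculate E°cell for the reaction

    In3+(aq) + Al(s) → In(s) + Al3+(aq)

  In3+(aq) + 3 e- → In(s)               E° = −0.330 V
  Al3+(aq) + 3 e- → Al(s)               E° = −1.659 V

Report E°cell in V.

In the reaction as written, In3+(aq) is reduced (cathode) and Al3+(aq) is produced by oxidation at the anode.
E°cell = E°(cathode) − E°(anode) = −0.330 − (−1.659) = +1.329 V.

+1.329 V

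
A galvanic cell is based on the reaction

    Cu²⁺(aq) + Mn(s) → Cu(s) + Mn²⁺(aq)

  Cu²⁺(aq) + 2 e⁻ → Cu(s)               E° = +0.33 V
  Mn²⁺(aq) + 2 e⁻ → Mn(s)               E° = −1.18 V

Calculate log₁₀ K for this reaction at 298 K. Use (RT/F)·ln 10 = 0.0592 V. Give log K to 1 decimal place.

The Cu²⁺/Cu couple is reduced (cathode); E°cell = +0.33 − (−1.18) = +1.51 V with n = 2.
At equilibrium E = 0, so log K = nE°cell / 0.0592 = (2)(+1.51) / 0.0592 = 51.0.

log K = 51.0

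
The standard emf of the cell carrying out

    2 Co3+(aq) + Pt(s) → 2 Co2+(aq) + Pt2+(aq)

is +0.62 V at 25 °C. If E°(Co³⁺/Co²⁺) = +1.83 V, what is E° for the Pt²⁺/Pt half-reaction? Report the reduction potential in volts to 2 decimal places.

+1.21 V

In the reaction as written the Co³⁺/Co²⁺ couple is reduced (cathode) and Pt²⁺/Pt is oxidized (anode), so E°cell = E°(Co³⁺/Co²⁺) − E°(Pt²⁺/Pt).
E°(Pt²⁺/Pt) = E°(cathode) − E°cell = +1.83 − (+0.62) = +1.21 V.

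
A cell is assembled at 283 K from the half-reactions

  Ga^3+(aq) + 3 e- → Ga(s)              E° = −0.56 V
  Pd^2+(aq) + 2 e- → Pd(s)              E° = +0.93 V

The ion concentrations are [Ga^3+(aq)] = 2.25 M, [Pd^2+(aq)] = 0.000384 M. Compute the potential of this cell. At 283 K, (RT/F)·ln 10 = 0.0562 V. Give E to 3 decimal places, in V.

+1.387 V

Since E°(Pd²⁺/Pd) > E°(Ga³⁺/Ga), Pd²⁺/Pd serves as the cathode.
The standard potential is +0.93 − (−0.56) = +1.49 V and the balanced reaction transfers n = 6 electrons.
The balanced reaction is 3 Pd^2+(aq) + 2 Ga(s) → 3 Pd(s) + 2 Ga^3+(aq), so Q = [Ga^3+(aq)]^2 / [Pd^2+(aq)]^3 = 8.94×10^10 and log Q = 10.951.
Applying E = E° − (RT ln10/nF)·log Q gives +1.49 − (0.0562/6)(10.951) = +1.387 V.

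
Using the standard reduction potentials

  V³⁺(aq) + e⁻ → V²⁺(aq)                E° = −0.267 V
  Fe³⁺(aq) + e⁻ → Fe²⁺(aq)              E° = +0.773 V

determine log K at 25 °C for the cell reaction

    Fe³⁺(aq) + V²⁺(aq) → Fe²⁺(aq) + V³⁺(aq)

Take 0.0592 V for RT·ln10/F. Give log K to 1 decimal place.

The Fe³⁺/Fe²⁺ couple is reduced (cathode); E°cell = +0.773 − (−0.267) = +1.040 V with n = 1.
At equilibrium E = 0, so log K = nE°cell / 0.0592 = (1)(+1.040) / 0.0592 = 17.6.

log K = 17.6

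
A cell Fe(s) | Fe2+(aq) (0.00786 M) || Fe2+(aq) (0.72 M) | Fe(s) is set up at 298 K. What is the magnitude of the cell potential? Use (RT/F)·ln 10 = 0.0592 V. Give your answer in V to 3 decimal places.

0.058 V

For a concentration cell E°cell = 0, since both electrodes use the same couple.
The compartment with the higher Fe2+(aq) concentration (0.72 M) acts as the cathode; ions are reduced there and produced at the dilute (0.00786 M) anode.
With n = 2, Ecell = −(0.0592/2)·log([dilute]/[conc]) = −(0.0592/2)·log(0.00786/0.72) = +0.058 V.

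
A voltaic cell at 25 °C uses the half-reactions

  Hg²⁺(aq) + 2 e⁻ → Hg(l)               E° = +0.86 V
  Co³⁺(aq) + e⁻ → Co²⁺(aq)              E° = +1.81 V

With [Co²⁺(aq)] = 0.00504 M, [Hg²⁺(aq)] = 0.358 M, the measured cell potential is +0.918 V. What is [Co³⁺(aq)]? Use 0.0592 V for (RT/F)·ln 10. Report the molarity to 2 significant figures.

The Co³⁺/Co²⁺ couple has the larger reduction potential, so it is the cathode: E°cell = +1.81 − (+0.86) = +0.95 V and n = 2.
From the Nernst equation, log Q = n(E° − E)/0.0592 = 2·(+0.95 − (+0.918))/0.0592 = 1.081.
For 2 Co³⁺(aq) + Hg(l) → 2 Co²⁺(aq) + Hg²⁺(aq), the reaction quotient is Q = ([Co²⁺(aq)]^2·[Hg²⁺(aq)]) / [Co³⁺(aq)]^2.
Solving for the unknown gives log [Co³⁺(aq)] = −3.061, so [Co³⁺(aq)] ≈ 0.00087 M.

0.00087 M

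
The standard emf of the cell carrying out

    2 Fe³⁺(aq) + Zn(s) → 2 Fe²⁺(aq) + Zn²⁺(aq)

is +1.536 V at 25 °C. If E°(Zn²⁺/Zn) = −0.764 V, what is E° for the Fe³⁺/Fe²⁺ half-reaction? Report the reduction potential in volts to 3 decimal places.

In the reaction as written the Fe³⁺/Fe²⁺ couple is reduced (cathode) and Zn²⁺/Zn is oxidized (anode), so E°cell = E°(Fe³⁺/Fe²⁺) − E°(Zn²⁺/Zn).
E°(Fe³⁺/Fe²⁺) = E°cell + E°(anode) = +1.536 + (−0.764) = +0.772 V.

+0.772 V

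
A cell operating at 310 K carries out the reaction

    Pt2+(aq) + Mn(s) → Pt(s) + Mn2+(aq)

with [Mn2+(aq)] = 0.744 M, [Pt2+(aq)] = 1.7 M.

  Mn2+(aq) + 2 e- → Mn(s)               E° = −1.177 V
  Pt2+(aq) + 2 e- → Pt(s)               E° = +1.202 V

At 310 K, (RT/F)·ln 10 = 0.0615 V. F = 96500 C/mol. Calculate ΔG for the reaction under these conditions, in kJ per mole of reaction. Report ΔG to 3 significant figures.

With Pt²⁺/Pt reduced at the cathode, E°cell = +1.202 − (−1.177) = +2.379 V and n = 2.
Here Q = [Mn2+(aq)] / [Pt2+(aq)] = 0.438 (log Q = −0.359), giving E = +2.379 − (0.0615/2)·(−0.359) = +2.3900 V.
Finally ΔG = −nFE = −(2)(96500 C/mol)(+2.3900 V) = −461 kJ/mol.

−461 kJ/mol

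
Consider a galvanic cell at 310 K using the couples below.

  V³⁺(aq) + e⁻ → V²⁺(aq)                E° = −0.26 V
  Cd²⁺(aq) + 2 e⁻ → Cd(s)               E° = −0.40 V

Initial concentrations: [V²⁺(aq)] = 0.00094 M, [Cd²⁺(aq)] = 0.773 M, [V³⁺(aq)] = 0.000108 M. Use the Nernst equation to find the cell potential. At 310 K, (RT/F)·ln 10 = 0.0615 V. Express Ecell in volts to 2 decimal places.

V³⁺/V²⁺ is reduced (cathode, E° = −0.26 V) and Cd²⁺/Cd is oxidized (anode).
The standard potential is −0.26 − (−0.40) = +0.14 V and the balanced reaction transfers n = 2 electrons.
Balancing gives 2 V³⁺(aq) + Cd(s) → 2 V²⁺(aq) + Cd²⁺(aq); hence Q = ([V²⁺(aq)]^2·[Cd²⁺(aq)]) / [V³⁺(aq)]^2 = 58.6 (log Q = 1.768).
E = E° − (0.0615/n)·log Q = +0.14 − (0.0615/2)(1.768) = +0.09 V.

+0.09 V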